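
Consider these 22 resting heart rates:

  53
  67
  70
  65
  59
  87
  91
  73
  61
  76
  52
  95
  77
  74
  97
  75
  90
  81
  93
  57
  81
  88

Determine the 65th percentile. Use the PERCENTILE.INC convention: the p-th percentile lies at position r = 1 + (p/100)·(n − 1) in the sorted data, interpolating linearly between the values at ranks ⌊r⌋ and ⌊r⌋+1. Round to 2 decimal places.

81.00

Sorted: 52, 53, 57, 59, 61, 65, 67, 70, 73, 74, 75, 76, 77, 81, 81, 87, 88, 90, 91, 93, 95, 97.
n = 22.
r = 1 + (65/100)·(22 − 1) = 1 + 13.65 = 14.65.
Rank 14 is 81 and rank 15 is 81.
Interpolate: 81 + 0.65·(81 − 81) = 81 + 0.65·0 = 81.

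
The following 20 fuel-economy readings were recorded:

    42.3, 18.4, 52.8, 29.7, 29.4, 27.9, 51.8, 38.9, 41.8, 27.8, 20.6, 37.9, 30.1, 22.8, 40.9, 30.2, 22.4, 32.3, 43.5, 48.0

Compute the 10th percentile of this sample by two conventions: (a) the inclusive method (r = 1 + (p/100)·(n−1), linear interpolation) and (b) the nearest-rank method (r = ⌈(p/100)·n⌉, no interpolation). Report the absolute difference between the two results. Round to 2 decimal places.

Sorted: 18.4, 20.6, 22.4, 22.8, 27.8, 27.9, 29.4, 29.7, 30.1, 30.2, 32.3, 37.9, 38.9, 40.9, 41.8, 42.3, 43.5, 48.0, 51.8, 52.8.
n = 20.
(a) r = 2.9; between ranks 2 (20.6) and 3 (22.4): 22.22.
(b) the nearest-rank method: rank 2 → 20.6.
|22.22 − 20.6| = 1.62.

1.62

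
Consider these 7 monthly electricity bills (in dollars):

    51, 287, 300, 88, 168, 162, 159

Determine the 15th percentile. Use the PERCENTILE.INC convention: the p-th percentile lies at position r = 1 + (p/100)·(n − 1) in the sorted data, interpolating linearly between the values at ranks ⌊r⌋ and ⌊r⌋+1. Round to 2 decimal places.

Sorted: 51, 88, 159, 162, 168, 287, 300.
n = 7.
r = 1 + (15/100)·(7 − 1) = 1 + 0.9 = 1.9.
Rank 1 is 51 and rank 2 is 88.
Interpolate: 51 + 0.9·(88 − 51) = 51 + 0.9·37 = 84.3.

84.30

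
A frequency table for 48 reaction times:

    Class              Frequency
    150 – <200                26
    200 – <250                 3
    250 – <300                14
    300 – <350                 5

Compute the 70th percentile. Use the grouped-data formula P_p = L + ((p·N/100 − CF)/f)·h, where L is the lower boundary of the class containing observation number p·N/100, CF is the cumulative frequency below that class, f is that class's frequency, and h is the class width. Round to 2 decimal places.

N = 48; target position k = 70/100 · 48 = 33.6.
Cumulative frequencies: 26, 29, 43, 48.
Observation 33.6 falls in the class 250 – <300.
L = 250, CF = 29, f = 14, h = 50.
P70 = 250 + ((33.6 − 29)/14)·50 = 250 + 16.4286 = 266.429.

266.43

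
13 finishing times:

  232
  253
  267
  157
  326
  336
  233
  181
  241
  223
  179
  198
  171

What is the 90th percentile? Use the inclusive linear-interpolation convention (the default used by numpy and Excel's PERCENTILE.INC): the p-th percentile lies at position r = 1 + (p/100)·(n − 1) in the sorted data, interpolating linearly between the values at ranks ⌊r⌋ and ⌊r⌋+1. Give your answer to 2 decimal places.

314.20

Sorted: 157, 171, 179, 181, 198, 223, 232, 233, 241, 253, 267, 326, 336.
n = 13.
r = 1 + (90/100)·(13 − 1) = 1 + 10.8 = 11.8.
Rank 11 is 267 and rank 12 is 326.
Interpolate: 267 + 0.8·(326 − 267) = 267 + 0.8·59 = 314.2.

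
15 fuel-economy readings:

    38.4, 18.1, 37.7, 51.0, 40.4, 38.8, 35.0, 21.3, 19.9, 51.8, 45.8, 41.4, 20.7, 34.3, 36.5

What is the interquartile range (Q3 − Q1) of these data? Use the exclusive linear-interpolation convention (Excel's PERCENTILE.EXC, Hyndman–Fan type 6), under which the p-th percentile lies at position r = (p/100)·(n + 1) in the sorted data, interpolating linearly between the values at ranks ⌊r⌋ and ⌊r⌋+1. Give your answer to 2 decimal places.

20.10

Sorted: 18.1, 19.9, 20.7, 21.3, 34.3, 35.0, 36.5, 37.7, 38.4, 38.8, 40.4, 41.4, 45.8, 51.0, 51.8.
n = 15.
P25: r = 4 (integer) → 21.3.
P75: r = 12 (integer) → 41.4.
Difference: 41.4 − 21.3 = 20.1.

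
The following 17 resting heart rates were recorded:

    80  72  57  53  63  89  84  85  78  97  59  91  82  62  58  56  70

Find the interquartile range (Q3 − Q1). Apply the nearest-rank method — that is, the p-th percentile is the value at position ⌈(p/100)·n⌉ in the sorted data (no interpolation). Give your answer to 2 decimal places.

25.00

Sorted: 53, 56, 57, 58, 59, 62, 63, 70, 72, 78, 80, 82, 84, 85, 89, 91, 97.
n = 17.
P25: rank ⌈25/100·17⌉ = 5 → 59.
P75: rank ⌈75/100·17⌉ = 13 → 84.
Difference: 84 − 59 = 25.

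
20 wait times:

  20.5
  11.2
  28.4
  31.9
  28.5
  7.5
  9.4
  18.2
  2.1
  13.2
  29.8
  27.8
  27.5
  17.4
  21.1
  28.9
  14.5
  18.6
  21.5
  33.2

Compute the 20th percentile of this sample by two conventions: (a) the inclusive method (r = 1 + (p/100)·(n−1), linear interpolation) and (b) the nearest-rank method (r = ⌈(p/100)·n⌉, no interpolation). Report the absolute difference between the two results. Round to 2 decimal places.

Sorted: 2.1, 7.5, 9.4, 11.2, 13.2, 14.5, 17.4, 18.2, 18.6, 20.5, 21.1, 21.5, 27.5, 27.8, 28.4, 28.5, 28.9, 29.8, 31.9, 33.2.
n = 20.
(a) r = 4.8; between ranks 4 (11.2) and 5 (13.2): 12.8.
(b) the nearest-rank method: rank 4 → 11.2.
|12.8 − 11.2| = 1.6.

1.60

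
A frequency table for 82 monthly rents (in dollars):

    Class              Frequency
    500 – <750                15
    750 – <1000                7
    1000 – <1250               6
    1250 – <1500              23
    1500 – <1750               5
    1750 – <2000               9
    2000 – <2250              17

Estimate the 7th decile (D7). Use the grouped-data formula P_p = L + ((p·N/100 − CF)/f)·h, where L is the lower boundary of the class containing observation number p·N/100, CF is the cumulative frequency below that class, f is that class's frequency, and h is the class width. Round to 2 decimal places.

1788.89

N = 82; target position k = 70/100 · 82 = 57.4.
Cumulative frequencies: 15, 22, 28, 51, 56, 65, 82.
Observation 57.4 falls in the class 1750 – <2000.
L = 1750, CF = 56, f = 9, h = 250.
P70 = 1750 + ((57.4 − 56)/9)·250 = 1750 + 38.8889 = 1788.89.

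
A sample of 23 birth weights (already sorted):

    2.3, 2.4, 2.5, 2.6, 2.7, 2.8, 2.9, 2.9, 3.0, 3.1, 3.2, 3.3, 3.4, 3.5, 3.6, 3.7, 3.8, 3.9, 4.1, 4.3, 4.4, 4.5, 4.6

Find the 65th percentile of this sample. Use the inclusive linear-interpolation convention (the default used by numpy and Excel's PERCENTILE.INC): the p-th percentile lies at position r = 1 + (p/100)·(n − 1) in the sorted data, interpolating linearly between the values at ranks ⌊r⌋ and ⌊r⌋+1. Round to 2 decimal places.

3.63

n = 23.
r = 1 + (65/100)·(23 − 1) = 1 + 14.3 = 15.3.
Rank 15 is 3.6 and rank 16 is 3.7.
Interpolate: 3.6 + 0.3·(3.7 − 3.6) = 3.6 + 0.3·0.1 = 3.63.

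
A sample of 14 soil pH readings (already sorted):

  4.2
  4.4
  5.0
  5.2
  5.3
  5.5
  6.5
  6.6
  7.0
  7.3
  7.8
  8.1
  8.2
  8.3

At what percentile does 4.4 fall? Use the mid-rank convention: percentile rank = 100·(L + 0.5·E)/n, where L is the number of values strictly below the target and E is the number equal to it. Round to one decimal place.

10.7

Count below 4.4: L = 1; count equal: E = 1; n = 14.
Percentile rank = 100·(1 + 0.5·1)/14 = 100·1.5/14 = 10.71.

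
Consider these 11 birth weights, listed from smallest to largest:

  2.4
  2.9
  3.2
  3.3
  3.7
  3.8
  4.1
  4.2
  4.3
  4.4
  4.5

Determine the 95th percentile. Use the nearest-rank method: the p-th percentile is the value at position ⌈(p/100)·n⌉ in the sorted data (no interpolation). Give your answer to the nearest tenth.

n = 11.
Position = ⌈95/100 · 11⌉ = ⌈10.45⌉ = 11.
The value at rank 11 is 4.5.

4.5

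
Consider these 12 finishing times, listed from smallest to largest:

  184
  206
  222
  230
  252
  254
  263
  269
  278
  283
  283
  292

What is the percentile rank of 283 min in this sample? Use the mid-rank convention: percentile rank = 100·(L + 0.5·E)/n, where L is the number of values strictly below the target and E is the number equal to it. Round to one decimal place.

83.3

Count below 283: L = 9; count equal: E = 2; n = 12.
Percentile rank = 100·(9 + 0.5·2)/12 = 100·10/12 = 83.33.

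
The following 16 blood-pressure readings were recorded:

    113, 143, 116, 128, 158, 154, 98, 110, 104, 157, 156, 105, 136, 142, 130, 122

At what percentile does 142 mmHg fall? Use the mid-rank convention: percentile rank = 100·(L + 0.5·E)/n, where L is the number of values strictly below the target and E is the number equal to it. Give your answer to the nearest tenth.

65.6

Sorted: 98, 104, 105, 110, 113, 116, 122, 128, 130, 136, 142, 143, 154, 156, 157, 158.
Count below 142: L = 10; count equal: E = 1; n = 16.
Percentile rank = 100·(10 + 0.5·1)/16 = 100·10.5/16 = 65.62.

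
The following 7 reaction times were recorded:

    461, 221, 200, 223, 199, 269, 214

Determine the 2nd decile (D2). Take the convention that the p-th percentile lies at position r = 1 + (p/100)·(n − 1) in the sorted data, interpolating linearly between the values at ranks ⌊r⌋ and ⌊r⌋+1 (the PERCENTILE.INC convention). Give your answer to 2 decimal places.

Sorted: 199, 200, 214, 221, 223, 269, 461.
n = 7.
r = 1 + (20/100)·(7 − 1) = 1 + 1.2 = 2.2.
Rank 2 is 200 and rank 3 is 214.
Interpolate: 200 + 0.2·(214 − 200) = 200 + 0.2·14 = 202.8.

202.80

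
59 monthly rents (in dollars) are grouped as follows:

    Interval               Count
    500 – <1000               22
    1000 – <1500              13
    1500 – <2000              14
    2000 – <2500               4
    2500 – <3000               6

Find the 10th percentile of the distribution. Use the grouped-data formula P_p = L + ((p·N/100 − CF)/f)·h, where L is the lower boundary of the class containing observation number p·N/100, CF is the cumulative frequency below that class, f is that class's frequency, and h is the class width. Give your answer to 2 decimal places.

634.09

N = 59; target position k = 10/100 · 59 = 5.9.
Cumulative frequencies: 22, 35, 49, 53, 59.
Observation 5.9 falls in the class 500 – <1000.
L = 500, CF = 0, f = 22, h = 500.
P10 = 500 + ((5.9 − 0)/22)·500 = 500 + 134.091 = 634.091.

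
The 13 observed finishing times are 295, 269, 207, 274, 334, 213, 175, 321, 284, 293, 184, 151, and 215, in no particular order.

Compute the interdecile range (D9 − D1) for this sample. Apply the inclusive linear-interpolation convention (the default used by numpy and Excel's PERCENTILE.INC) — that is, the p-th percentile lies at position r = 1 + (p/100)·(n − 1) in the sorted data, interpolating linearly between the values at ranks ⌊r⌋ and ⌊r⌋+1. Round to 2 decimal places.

139.00

Sorted: 151, 175, 184, 207, 213, 215, 269, 274, 284, 293, 295, 321, 334.
n = 13.
P10: r = 2.2; ranks 2–3 are 175, 184; interpolating gives 176.8.
P90: r = 11.8; ranks 11–12 are 295, 321; interpolating gives 315.8.
Difference: 315.8 − 176.8 = 139.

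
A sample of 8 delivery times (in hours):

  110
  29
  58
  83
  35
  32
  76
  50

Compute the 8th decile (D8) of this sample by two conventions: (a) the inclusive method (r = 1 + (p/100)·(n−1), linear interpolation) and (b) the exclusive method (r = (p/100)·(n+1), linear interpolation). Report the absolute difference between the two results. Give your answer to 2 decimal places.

8.20

Sorted: 29, 32, 35, 50, 58, 76, 83, 110.
n = 8.
(a) r = 6.6; between ranks 6 (76) and 7 (83): 80.2.
(b) r = 7.2; between ranks 7 (83) and 8 (110): 88.4.
|80.2 − 88.4| = 8.2.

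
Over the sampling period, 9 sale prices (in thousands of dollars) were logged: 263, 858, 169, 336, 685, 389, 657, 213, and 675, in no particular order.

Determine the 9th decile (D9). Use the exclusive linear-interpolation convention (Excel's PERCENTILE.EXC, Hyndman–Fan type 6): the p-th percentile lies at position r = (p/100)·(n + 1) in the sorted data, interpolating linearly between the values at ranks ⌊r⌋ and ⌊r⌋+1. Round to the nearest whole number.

858

Sorted: 169, 213, 263, 336, 389, 657, 675, 685, 858.
n = 9.
r = (90/100)·(9 + 1) = 9.
r is an integer, so P90 is the value at rank 9: 858.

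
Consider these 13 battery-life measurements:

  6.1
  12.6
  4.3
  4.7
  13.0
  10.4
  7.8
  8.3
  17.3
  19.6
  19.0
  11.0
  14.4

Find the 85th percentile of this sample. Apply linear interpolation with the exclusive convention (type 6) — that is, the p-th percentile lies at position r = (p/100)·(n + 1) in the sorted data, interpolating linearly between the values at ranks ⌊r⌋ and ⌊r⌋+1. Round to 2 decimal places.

Sorted: 4.3, 4.7, 6.1, 7.8, 8.3, 10.4, 11.0, 12.6, 13.0, 14.4, 17.3, 19.0, 19.6.
n = 13.
r = (85/100)·(13 + 1) = 11.9.
Rank 11 is 17.3 and rank 12 is 19.0.
Interpolate: 17.3 + 0.9·(19.0 − 17.3) = 17.3 + 0.9·1.7 = 18.83.

18.83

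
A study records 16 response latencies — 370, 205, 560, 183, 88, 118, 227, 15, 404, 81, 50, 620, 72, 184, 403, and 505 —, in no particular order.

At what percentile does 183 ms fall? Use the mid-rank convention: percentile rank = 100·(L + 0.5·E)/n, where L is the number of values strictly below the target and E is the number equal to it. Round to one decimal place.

40.6

Sorted: 15, 50, 72, 81, 88, 118, 183, 184, 205, 227, 370, 403, 404, 505, 560, 620.
Count below 183: L = 6; count equal: E = 1; n = 16.
Percentile rank = 100·(6 + 0.5·1)/16 = 100·6.5/16 = 40.62.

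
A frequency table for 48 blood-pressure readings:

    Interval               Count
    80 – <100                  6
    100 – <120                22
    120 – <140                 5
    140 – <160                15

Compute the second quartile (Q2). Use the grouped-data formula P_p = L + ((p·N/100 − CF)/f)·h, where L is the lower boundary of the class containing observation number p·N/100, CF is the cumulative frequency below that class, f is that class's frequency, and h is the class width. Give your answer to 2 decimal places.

N = 48; target position k = 50/100 · 48 = 24.
Cumulative frequencies: 6, 28, 33, 48.
Observation 24 falls in the class 100 – <120.
L = 100, CF = 6, f = 22, h = 20.
P50 = 100 + ((24 − 6)/22)·20 = 100 + 16.3636 = 116.364.

116.36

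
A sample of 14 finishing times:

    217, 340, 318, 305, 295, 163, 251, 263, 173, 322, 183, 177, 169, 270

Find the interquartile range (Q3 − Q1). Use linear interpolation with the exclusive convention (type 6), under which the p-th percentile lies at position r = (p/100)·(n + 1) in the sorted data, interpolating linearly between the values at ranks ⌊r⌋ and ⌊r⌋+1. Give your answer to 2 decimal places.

132.25

Sorted: 163, 169, 173, 177, 183, 217, 251, 263, 270, 295, 305, 318, 322, 340.
n = 14.
P25: r = 3.75; ranks 3–4 are 173, 177; interpolating gives 176.
P75: r = 11.25; ranks 11–12 are 305, 318; interpolating gives 308.25.
Difference: 308.25 − 176 = 132.25.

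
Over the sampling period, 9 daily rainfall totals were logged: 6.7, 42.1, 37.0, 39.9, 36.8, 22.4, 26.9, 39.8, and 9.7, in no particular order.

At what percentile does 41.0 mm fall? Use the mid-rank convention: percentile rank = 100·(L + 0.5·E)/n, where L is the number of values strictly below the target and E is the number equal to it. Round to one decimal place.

88.9

Sorted: 6.7, 9.7, 22.4, 26.9, 36.8, 37.0, 39.8, 39.9, 42.1.
Count below 41.0: L = 8; count equal: E = 0; n = 9.
Percentile rank = 100·(8 + 0.5·0)/9 = 100·8/9 = 88.89.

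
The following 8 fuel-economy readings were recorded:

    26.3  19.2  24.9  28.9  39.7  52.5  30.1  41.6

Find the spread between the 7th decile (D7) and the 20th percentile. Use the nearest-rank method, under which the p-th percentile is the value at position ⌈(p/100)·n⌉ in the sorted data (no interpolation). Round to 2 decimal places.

Sorted: 19.2, 24.9, 26.3, 28.9, 30.1, 39.7, 41.6, 52.5.
n = 8.
P20: rank ⌈20/100·8⌉ = 2 → 24.9.
P70: rank ⌈70/100·8⌉ = 6 → 39.7.
Difference: 39.7 − 24.9 = 14.8.

14.80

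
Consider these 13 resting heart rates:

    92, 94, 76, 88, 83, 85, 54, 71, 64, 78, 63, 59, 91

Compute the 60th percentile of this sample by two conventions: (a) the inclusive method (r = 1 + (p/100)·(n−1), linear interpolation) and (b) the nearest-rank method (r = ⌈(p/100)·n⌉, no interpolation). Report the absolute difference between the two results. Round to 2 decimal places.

0.40

Sorted: 54, 59, 63, 64, 71, 76, 78, 83, 85, 88, 91, 92, 94.
n = 13.
(a) r = 8.2; between ranks 8 (83) and 9 (85): 83.4.
(b) the nearest-rank method: rank 8 → 83.
|83.4 − 83| = 0.4.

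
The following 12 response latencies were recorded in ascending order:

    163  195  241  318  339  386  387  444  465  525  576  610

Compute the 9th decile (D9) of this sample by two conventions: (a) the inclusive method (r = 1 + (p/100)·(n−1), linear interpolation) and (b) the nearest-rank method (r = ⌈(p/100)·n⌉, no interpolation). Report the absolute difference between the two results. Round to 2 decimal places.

n = 12.
(a) r = 10.9; between ranks 10 (525) and 11 (576): 570.9.
(b) the nearest-rank method: rank 11 → 576.
|570.9 − 576| = 5.1.

5.10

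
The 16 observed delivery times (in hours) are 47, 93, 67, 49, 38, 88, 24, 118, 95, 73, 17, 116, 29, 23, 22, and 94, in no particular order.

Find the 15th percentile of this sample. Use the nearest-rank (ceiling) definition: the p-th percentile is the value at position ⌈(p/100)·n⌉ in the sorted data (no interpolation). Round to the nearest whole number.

Sorted: 17, 22, 23, 24, 29, 38, 47, 49, 67, 73, 88, 93, 94, 95, 116, 118.
n = 16.
Position = ⌈15/100 · 16⌉ = ⌈2.4⌉ = 3.
The value at rank 3 is 23.

23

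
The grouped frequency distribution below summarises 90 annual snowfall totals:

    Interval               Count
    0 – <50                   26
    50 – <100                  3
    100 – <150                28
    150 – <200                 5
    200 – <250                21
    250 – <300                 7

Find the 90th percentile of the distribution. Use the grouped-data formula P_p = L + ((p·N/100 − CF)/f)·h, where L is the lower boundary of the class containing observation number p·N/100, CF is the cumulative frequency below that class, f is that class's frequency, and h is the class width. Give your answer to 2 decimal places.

245.24

N = 90; target position k = 90/100 · 90 = 81.
Cumulative frequencies: 26, 29, 57, 62, 83, 90.
Observation 81 falls in the class 200 – <250.
L = 200, CF = 62, f = 21, h = 50.
P90 = 200 + ((81 − 62)/21)·50 = 200 + 45.2381 = 245.238.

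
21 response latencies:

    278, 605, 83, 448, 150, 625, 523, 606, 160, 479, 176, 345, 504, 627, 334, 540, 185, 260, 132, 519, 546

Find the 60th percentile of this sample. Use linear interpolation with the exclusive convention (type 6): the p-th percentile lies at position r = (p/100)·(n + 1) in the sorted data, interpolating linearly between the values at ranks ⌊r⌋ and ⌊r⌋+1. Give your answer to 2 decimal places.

507.00

Sorted: 83, 132, 150, 160, 176, 185, 260, 278, 334, 345, 448, 479, 504, 519, 523, 540, 546, 605, 606, 625, 627.
n = 21.
r = (60/100)·(21 + 1) = 13.2.
Rank 13 is 504 and rank 14 is 519.
Interpolate: 504 + 0.2·(519 − 504) = 504 + 0.2·15 = 507.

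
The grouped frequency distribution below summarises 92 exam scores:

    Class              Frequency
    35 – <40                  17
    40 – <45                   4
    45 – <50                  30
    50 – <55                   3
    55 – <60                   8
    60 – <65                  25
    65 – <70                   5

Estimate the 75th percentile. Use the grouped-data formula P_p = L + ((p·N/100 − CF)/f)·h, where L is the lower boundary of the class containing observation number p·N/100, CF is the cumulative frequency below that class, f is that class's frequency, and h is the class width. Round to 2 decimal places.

N = 92; target position k = 75/100 · 92 = 69.
Cumulative frequencies: 17, 21, 51, 54, 62, 87, 92.
Observation 69 falls in the class 60 – <65.
L = 60, CF = 62, f = 25, h = 5.
P75 = 60 + ((69 − 62)/25)·5 = 60 + 1.4 = 61.4.

61.40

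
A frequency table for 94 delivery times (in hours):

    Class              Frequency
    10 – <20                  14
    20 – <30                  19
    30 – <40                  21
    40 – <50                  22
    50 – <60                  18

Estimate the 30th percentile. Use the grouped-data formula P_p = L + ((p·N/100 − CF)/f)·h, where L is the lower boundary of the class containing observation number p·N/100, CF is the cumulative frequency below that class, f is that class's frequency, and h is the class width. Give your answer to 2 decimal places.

27.47

N = 94; target position k = 30/100 · 94 = 28.2.
Cumulative frequencies: 14, 33, 54, 76, 94.
Observation 28.2 falls in the class 20 – <30.
L = 20, CF = 14, f = 19, h = 10.
P30 = 20 + ((28.2 − 14)/19)·10 = 20 + 7.47368 = 27.4737.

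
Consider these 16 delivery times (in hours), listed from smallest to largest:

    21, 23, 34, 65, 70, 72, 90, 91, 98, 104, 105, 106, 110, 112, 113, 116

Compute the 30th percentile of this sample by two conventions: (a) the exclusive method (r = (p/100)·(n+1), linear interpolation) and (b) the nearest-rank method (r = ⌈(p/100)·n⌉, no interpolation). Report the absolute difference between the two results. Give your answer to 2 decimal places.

0.20

n = 16.
(a) r = 5.1; between ranks 5 (70) and 6 (72): 70.2.
(b) the nearest-rank method: rank 5 → 70.
|70.2 − 70| = 0.2.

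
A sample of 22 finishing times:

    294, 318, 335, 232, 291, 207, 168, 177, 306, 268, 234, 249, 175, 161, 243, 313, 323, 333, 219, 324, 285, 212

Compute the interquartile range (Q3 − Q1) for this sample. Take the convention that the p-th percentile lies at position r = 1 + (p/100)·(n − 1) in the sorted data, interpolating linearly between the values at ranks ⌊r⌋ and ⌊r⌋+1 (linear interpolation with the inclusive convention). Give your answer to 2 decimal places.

97.50

Sorted: 161, 168, 175, 177, 207, 212, 219, 232, 234, 243, 249, 268, 285, 291, 294, 306, 313, 318, 323, 324, 333, 335.
n = 22.
P25: r = 6.25; ranks 6–7 are 212, 219; interpolating gives 213.75.
P75: r = 16.75; ranks 16–17 are 306, 313; interpolating gives 311.25.
Difference: 311.25 − 213.75 = 97.5.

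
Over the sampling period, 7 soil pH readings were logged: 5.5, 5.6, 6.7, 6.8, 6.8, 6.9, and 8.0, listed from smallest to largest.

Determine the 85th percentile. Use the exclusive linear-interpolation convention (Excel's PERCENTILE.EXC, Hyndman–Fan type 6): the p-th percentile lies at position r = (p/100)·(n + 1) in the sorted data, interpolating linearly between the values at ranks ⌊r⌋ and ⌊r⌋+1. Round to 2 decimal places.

7.78

n = 7.
r = (85/100)·(7 + 1) = 6.8.
Rank 6 is 6.9 and rank 7 is 8.0.
Interpolate: 6.9 + 0.8·(8.0 − 6.9) = 6.9 + 0.8·1.1 = 7.78.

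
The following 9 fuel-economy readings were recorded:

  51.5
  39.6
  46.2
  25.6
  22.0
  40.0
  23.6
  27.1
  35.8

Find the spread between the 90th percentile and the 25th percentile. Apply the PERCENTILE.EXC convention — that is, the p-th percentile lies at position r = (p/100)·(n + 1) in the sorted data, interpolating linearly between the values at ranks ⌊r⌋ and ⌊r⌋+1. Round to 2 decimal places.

Sorted: 22.0, 23.6, 25.6, 27.1, 35.8, 39.6, 40.0, 46.2, 51.5.
n = 9.
P25: r = 2.5; ranks 2–3 are 23.6, 25.6; interpolating gives 24.6.
P90: r = 9 (integer) → 51.5.
Difference: 51.5 − 24.6 = 26.9.

26.90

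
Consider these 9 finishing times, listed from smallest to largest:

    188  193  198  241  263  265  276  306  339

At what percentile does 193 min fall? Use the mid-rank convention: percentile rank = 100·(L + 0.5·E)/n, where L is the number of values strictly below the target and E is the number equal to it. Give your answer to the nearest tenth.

Count below 193: L = 1; count equal: E = 1; n = 9.
Percentile rank = 100·(1 + 0.5·1)/9 = 100·1.5/9 = 16.67.

16.7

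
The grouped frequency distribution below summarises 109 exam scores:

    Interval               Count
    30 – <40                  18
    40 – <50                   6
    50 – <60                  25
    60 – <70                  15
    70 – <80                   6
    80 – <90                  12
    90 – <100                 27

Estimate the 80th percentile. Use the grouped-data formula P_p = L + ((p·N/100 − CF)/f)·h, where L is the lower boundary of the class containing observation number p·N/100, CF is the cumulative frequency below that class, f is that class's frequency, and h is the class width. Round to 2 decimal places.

91.93

N = 109; target position k = 80/100 · 109 = 87.2.
Cumulative frequencies: 18, 24, 49, 64, 70, 82, 109.
Observation 87.2 falls in the class 90 – <100.
L = 90, CF = 82, f = 27, h = 10.
P80 = 90 + ((87.2 − 82)/27)·10 = 90 + 1.92593 = 91.9259.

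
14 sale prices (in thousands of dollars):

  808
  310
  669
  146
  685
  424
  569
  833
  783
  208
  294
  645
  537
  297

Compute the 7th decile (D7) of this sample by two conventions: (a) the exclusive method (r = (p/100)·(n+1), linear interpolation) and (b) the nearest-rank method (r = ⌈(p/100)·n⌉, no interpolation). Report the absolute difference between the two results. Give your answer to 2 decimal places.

Sorted: 146, 208, 294, 297, 310, 424, 537, 569, 645, 669, 685, 783, 808, 833.
n = 14.
(a) r = 10.5; between ranks 10 (669) and 11 (685): 677.
(b) the nearest-rank method: rank 10 → 669.
|677 − 669| = 8.

8.00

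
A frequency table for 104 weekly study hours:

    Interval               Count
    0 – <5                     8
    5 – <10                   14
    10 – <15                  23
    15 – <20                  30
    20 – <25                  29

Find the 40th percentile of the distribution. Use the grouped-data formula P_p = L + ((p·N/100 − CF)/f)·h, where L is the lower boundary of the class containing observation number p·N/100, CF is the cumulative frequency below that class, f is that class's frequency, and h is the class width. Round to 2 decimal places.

N = 104; target position k = 40/100 · 104 = 41.6.
Cumulative frequencies: 8, 22, 45, 75, 104.
Observation 41.6 falls in the class 10 – <15.
L = 10, CF = 22, f = 23, h = 5.
P40 = 10 + ((41.6 − 22)/23)·5 = 10 + 4.26087 = 14.2609.

14.26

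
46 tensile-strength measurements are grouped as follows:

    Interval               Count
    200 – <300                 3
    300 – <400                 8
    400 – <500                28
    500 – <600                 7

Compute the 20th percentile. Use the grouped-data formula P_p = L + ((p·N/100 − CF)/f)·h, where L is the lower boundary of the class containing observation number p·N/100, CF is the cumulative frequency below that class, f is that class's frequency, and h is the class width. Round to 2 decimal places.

377.50

N = 46; target position k = 20/100 · 46 = 9.2.
Cumulative frequencies: 3, 11, 39, 46.
Observation 9.2 falls in the class 300 – <400.
L = 300, CF = 3, f = 8, h = 100.
P20 = 300 + ((9.2 − 3)/8)·100 = 300 + 77.5 = 377.5.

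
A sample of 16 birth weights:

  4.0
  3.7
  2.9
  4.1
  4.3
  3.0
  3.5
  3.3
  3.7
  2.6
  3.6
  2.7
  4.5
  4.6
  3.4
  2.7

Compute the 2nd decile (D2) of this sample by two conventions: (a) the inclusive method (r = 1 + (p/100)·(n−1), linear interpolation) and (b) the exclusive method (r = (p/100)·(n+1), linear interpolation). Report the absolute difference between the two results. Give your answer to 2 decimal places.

0.12

Sorted: 2.6, 2.7, 2.7, 2.9, 3.0, 3.3, 3.4, 3.5, 3.6, 3.7, 3.7, 4.0, 4.1, 4.3, 4.5, 4.6.
n = 16.
(a) r = 4 → value at rank 4 = 2.9.
(b) r = 3.4; between ranks 3 (2.7) and 4 (2.9): 2.78.
|2.9 − 2.78| = 0.12.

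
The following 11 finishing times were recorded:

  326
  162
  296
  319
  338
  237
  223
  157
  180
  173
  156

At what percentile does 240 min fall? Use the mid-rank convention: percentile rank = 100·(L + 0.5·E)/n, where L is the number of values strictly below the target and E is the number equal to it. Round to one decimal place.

63.6

Sorted: 156, 157, 162, 173, 180, 223, 237, 296, 319, 326, 338.
Count below 240: L = 7; count equal: E = 0; n = 11.
Percentile rank = 100·(7 + 0.5·0)/11 = 100·7/11 = 63.64.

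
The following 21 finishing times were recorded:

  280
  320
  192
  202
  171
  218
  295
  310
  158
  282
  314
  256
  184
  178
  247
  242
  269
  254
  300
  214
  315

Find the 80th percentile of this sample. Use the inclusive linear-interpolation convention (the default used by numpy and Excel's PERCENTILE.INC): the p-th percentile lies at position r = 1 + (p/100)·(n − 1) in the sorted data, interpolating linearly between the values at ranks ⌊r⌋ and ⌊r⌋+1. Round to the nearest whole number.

Sorted: 158, 171, 178, 184, 192, 202, 214, 218, 242, 247, 254, 256, 269, 280, 282, 295, 300, 310, 314, 315, 320.
n = 21.
r = 1 + (80/100)·(21 − 1) = 1 + 16 = 17.
r is an integer, so P80 is the value at rank 17: 300.

300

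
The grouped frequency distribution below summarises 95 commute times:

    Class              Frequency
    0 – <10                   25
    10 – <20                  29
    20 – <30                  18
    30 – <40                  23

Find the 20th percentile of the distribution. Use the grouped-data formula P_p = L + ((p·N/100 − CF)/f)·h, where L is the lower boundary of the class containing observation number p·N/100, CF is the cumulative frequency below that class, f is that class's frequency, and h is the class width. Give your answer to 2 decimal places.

N = 95; target position k = 20/100 · 95 = 19.
Cumulative frequencies: 25, 54, 72, 95.
Observation 19 falls in the class 0 – <10.
L = 0, CF = 0, f = 25, h = 10.
P20 = 0 + ((19 − 0)/25)·10 = 0 + 7.6 = 7.6.

7.60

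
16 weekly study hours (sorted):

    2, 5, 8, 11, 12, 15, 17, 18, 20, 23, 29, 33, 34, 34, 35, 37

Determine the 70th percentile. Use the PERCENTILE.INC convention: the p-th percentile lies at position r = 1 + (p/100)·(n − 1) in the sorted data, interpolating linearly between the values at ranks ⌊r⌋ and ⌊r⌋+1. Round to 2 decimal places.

31.00

n = 16.
r = 1 + (70/100)·(16 − 1) = 1 + 10.5 = 11.5.
Rank 11 is 29 and rank 12 is 33.
Interpolate: 29 + 0.5·(33 − 29) = 29 + 0.5·4 = 31.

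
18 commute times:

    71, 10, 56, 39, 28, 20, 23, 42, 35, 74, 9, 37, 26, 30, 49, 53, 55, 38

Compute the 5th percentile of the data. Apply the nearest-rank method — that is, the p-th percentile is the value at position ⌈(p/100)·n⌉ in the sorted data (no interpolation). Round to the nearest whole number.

9

Sorted: 9, 10, 20, 23, 26, 28, 30, 35, 37, 38, 39, 42, 49, 53, 55, 56, 71, 74.
n = 18.
Position = ⌈5/100 · 18⌉ = ⌈0.9⌉ = 1.
The value at rank 1 is 9.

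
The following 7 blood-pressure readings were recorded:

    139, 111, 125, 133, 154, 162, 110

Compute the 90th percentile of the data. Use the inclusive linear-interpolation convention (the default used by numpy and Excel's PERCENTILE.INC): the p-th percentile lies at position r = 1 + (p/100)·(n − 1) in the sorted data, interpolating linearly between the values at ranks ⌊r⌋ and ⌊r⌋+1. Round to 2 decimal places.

Sorted: 110, 111, 125, 133, 139, 154, 162.
n = 7.
r = 1 + (90/100)·(7 − 1) = 1 + 5.4 = 6.4.
Rank 6 is 154 and rank 7 is 162.
Interpolate: 154 + 0.4·(162 − 154) = 154 + 0.4·8 = 157.2.

157.20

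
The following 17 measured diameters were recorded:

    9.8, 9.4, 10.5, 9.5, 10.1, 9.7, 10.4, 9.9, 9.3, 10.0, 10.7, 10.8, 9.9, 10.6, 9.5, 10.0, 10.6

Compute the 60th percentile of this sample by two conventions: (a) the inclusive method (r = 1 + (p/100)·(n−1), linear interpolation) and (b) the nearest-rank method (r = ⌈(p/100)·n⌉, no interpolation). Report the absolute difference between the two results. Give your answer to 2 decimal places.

Sorted: 9.3, 9.4, 9.5, 9.5, 9.7, 9.8, 9.9, 9.9, 10.0, 10.0, 10.1, 10.4, 10.5, 10.6, 10.6, 10.7, 10.8.
n = 17.
(a) r = 10.6; between ranks 10 (10.0) and 11 (10.1): 10.06.
(b) the nearest-rank method: rank 11 → 10.1.
|10.06 − 10.1| = 0.04.

0.04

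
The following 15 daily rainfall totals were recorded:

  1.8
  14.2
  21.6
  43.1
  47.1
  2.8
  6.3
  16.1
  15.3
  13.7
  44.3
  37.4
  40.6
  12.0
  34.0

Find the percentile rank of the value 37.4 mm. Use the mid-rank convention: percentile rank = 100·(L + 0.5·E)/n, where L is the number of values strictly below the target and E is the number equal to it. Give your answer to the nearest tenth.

70.0

Sorted: 1.8, 2.8, 6.3, 12.0, 13.7, 14.2, 15.3, 16.1, 21.6, 34.0, 37.4, 40.6, 43.1, 44.3, 47.1.
Count below 37.4: L = 10; count equal: E = 1; n = 15.
Percentile rank = 100·(10 + 0.5·1)/15 = 100·10.5/15 = 70.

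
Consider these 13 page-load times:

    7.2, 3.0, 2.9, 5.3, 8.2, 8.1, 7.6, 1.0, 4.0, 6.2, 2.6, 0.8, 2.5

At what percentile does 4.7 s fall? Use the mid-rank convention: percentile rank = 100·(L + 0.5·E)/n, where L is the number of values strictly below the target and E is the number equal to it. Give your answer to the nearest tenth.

Sorted: 0.8, 1.0, 2.5, 2.6, 2.9, 3.0, 4.0, 5.3, 6.2, 7.2, 7.6, 8.1, 8.2.
Count below 4.7: L = 7; count equal: E = 0; n = 13.
Percentile rank = 100·(7 + 0.5·0)/13 = 100·7/13 = 53.85.

53.8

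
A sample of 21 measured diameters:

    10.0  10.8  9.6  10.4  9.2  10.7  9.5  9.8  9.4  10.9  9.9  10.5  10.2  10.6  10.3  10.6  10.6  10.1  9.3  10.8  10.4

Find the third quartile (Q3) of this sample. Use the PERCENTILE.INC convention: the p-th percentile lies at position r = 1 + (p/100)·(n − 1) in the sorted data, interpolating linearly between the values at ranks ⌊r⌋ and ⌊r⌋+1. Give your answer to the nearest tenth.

10.6

Sorted: 9.2, 9.3, 9.4, 9.5, 9.6, 9.8, 9.9, 10.0, 10.1, 10.2, 10.3, 10.4, 10.4, 10.5, 10.6, 10.6, 10.6, 10.7, 10.8, 10.8, 10.9.
n = 21.
r = 1 + (75/100)·(21 − 1) = 1 + 15 = 16.
r is an integer, so P75 is the value at rank 16: 10.6.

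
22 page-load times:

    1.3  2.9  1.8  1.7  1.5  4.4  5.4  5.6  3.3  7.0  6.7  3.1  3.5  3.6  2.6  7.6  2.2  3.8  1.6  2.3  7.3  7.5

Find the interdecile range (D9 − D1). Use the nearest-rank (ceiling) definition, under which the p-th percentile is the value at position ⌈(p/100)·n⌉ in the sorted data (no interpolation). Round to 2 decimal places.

5.70

Sorted: 1.3, 1.5, 1.6, 1.7, 1.8, 2.2, 2.3, 2.6, 2.9, 3.1, 3.3, 3.5, 3.6, 3.8, 4.4, 5.4, 5.6, 6.7, 7.0, 7.3, 7.5, 7.6.
n = 22.
P10: rank ⌈10/100·22⌉ = 3 → 1.6.
P90: rank ⌈90/100·22⌉ = 20 → 7.3.
Difference: 7.3 − 1.6 = 5.7.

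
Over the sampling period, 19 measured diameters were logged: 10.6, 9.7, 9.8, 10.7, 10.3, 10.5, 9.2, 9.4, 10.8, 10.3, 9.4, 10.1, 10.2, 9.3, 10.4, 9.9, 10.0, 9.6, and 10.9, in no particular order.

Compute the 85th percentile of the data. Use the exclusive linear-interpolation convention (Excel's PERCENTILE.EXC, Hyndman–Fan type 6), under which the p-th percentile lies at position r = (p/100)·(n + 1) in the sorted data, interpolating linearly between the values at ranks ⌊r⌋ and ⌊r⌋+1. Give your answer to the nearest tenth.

10.7

Sorted: 9.2, 9.3, 9.4, 9.4, 9.6, 9.7, 9.8, 9.9, 10.0, 10.1, 10.2, 10.3, 10.3, 10.4, 10.5, 10.6, 10.7, 10.8, 10.9.
n = 19.
r = (85/100)·(19 + 1) = 17.
r is an integer, so P85 is the value at rank 17: 10.7.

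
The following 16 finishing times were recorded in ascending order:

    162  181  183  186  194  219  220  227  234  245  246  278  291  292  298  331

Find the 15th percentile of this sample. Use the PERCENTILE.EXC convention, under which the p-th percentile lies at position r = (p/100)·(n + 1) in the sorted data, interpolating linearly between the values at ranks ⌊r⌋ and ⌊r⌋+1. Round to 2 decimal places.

n = 16.
r = (15/100)·(16 + 1) = 2.55.
Rank 2 is 181 and rank 3 is 183.
Interpolate: 181 + 0.55·(183 − 181) = 181 + 0.55·2 = 182.1.

182.10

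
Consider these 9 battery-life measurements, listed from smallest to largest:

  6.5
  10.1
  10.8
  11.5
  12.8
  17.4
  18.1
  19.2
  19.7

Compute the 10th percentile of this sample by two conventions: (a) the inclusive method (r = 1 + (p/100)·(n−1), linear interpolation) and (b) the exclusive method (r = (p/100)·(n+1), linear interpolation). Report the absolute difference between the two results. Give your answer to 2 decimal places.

n = 9.
(a) r = 1.8; between ranks 1 (6.5) and 2 (10.1): 9.38.
(b) r = 1 → value at rank 1 = 6.5.
|9.38 − 6.5| = 2.88.

2.88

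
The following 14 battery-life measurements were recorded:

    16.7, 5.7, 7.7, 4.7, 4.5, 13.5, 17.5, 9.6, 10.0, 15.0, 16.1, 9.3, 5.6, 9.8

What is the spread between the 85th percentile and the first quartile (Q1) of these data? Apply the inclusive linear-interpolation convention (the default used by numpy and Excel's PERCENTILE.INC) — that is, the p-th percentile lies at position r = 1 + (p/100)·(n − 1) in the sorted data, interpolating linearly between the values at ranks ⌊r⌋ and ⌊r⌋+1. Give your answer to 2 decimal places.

9.93

Sorted: 4.5, 4.7, 5.6, 5.7, 7.7, 9.3, 9.6, 9.8, 10.0, 13.5, 15.0, 16.1, 16.7, 17.5.
n = 14.
P25: r = 4.25; ranks 4–5 are 5.7, 7.7; interpolating gives 6.2.
P85: r = 12.05; ranks 12–13 are 16.1, 16.7; interpolating gives 16.13.
Difference: 16.13 − 6.2 = 9.93.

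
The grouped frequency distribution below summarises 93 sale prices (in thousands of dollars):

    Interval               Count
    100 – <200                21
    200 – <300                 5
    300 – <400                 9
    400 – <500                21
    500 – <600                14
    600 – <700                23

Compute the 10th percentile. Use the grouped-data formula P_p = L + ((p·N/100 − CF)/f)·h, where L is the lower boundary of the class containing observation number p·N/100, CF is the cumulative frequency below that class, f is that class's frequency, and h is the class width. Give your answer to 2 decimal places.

144.29

N = 93; target position k = 10/100 · 93 = 9.3.
Cumulative frequencies: 21, 26, 35, 56, 70, 93.
Observation 9.3 falls in the class 100 – <200.
L = 100, CF = 0, f = 21, h = 100.
P10 = 100 + ((9.3 − 0)/21)·100 = 100 + 44.2857 = 144.286.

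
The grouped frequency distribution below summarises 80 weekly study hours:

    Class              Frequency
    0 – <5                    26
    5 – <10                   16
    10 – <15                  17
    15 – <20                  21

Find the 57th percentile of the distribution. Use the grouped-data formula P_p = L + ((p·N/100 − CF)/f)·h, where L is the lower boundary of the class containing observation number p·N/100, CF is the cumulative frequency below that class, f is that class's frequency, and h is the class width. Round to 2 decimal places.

11.06

N = 80; target position k = 57/100 · 80 = 45.6.
Cumulative frequencies: 26, 42, 59, 80.
Observation 45.6 falls in the class 10 – <15.
L = 10, CF = 42, f = 17, h = 5.
P57 = 10 + ((45.6 − 42)/17)·5 = 10 + 1.05882 = 11.0588.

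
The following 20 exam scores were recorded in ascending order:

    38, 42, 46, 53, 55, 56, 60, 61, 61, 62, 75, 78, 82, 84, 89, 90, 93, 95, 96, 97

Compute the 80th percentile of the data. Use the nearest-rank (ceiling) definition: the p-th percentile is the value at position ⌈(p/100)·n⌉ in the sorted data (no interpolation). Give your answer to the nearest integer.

90

n = 20.
Position = ⌈80/100 · 20⌉ = ⌈16⌉ = 16.
The value at rank 16 is 90.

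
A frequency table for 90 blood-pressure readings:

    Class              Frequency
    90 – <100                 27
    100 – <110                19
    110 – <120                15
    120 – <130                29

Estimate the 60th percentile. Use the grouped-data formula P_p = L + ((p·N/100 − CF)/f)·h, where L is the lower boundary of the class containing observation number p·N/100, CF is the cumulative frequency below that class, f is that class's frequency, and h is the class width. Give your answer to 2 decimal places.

N = 90; target position k = 60/100 · 90 = 54.
Cumulative frequencies: 27, 46, 61, 90.
Observation 54 falls in the class 110 – <120.
L = 110, CF = 46, f = 15, h = 10.
P60 = 110 + ((54 − 46)/15)·10 = 110 + 5.33333 = 115.333.

115.33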